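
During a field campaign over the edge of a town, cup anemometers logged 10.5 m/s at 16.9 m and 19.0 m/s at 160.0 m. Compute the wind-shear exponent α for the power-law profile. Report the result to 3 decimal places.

Power law: V₂/V₁ = (z₂/z₁)^α ⇒ α = ln(V₂/V₁) / ln(z₂/z₁)
α = ln(19.0/10.5) / ln(160.0/16.9) = ln(1.8095) / ln(9.4675)
  = 0.59306 / 2.24786 = 0.26383

α ≈ 0.264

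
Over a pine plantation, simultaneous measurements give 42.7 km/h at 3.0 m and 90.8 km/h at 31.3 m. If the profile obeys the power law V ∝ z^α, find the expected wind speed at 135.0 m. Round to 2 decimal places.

First find α: α = ln(V₂/V₁)/ln(z₂/z₁) = ln(90.8/42.7)/ln(31.3/3.0) = 0.75446/2.34501 = 0.3217
Extrapolate from 31.3 m to 135.0 m: V₃ = 90.8 × (135.0/31.3)^0.3217 = 90.8 × 1.6004 = 145.3172 km/h

145.32 km/h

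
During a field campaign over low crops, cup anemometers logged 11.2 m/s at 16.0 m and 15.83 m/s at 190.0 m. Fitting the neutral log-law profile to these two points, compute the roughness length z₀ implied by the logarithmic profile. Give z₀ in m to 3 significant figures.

z₀ ≈ 0.0402 m

Log law: V(z) ∝ ln(z/z₀). With r = V₁/V₂ = 11.2/15.83 = 0.70752,
r · ln(z₂/z₀) = ln(z₁/z₀) ⇒ ln z₀ = (ln z₁ − r·ln z₂)/(1 − r)
ln z₀ = (2.77259 − 0.70752×5.24702) / 0.29248 = -3.2131
z₀ = exp(-3.2131) = 0.04023 m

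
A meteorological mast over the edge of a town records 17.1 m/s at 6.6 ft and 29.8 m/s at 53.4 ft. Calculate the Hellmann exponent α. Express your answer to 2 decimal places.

α ≈ 0.27

Power law: V₂/V₁ = (z₂/z₁)^α ⇒ α = ln(V₂/V₁) / ln(z₂/z₁)
α = ln(29.8/17.1) / ln(53.4/6.6) = ln(1.7427) / ln(8.0909)
  = 0.55543 / 2.09074 = 0.26566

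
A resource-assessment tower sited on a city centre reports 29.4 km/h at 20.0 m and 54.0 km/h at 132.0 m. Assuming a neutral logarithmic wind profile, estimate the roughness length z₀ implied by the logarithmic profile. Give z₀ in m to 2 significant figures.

z₀ ≈ 2.1 m

Log law: V(z) ∝ ln(z/z₀). With r = V₁/V₂ = 29.4/54.0 = 0.54444,
r · ln(z₂/z₀) = ln(z₁/z₀) ⇒ ln z₀ = (ln z₁ − r·ln z₂)/(1 − r)
ln z₀ = (2.99573 − 0.54444×4.88280) / 0.45556 = 0.7405
z₀ = exp(0.7405) = 2.097 m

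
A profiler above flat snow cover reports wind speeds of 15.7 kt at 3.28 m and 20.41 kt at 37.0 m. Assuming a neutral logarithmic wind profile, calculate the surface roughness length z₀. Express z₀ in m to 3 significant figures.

z₀ ≈ 0.00102 m

Log law: V(z) ∝ ln(z/z₀). With r = V₁/V₂ = 15.7/20.41 = 0.76923,
r · ln(z₂/z₀) = ln(z₁/z₀) ⇒ ln z₀ = (ln z₁ − r·ln z₂)/(1 − r)
ln z₀ = (1.18784 − 0.76923×3.61092) / 0.23077 = -6.8891
z₀ = exp(-6.8891) = 0.001019 m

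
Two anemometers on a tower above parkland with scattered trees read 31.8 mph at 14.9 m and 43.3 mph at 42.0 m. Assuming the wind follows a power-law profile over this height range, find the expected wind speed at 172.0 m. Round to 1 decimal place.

65.9 mph

First find α: α = ln(V₂/V₁)/ln(z₂/z₁) = ln(43.3/31.8)/ln(42.0/14.9) = 0.30869/1.03631 = 0.2979
Extrapolate from 42.0 m to 172.0 m: V₃ = 43.3 × (172.0/42.0)^0.2979 = 43.3 × 1.5219 = 65.8974 mph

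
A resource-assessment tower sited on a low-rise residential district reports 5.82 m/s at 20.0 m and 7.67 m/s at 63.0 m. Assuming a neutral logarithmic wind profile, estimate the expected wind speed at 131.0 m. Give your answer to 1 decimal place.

8.9 m/s

Log law: V ∝ ln(z/z₀). From the pair, with r = V₁/V₂ = 0.75880,
ln z₀ = (ln z₁ − r·ln z₂)/(1 − r) = (2.9957 − 0.75880×4.1431)/0.24120 = -0.6139 → z₀ = 0.5412 m
V₃ = V₁ · ln(z₃/z₀)/ln(z₁/z₀) = 5.82 × 5.4891/3.6097 = 8.8503 m/s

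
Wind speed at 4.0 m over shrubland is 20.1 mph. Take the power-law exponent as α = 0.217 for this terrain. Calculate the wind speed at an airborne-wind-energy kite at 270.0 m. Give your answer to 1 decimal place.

Power-law profile: V₂ = V₁ · (z₂/z₁)^α
V₂ = 20.1 × (270.0/4.0)^0.217 = 20.1 × (67.5000)^0.217
    = 20.1 × 2.4944 = 50.1366 mph

50.1 mph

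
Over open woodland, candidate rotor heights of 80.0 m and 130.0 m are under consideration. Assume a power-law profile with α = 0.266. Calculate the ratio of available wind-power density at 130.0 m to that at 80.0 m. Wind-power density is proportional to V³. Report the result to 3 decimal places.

1.473

Speed ratio: V_B/V_A = (z_B/z_A)^α = (130.0/80.0)^0.266 = (1.6250)^0.266 = 1.13786
Power-density ratio: P_B/P_A = (V_B/V_A)³ = (1.13786)³ = 1.47320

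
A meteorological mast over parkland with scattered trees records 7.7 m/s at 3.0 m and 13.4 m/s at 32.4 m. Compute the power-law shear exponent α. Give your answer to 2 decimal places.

Power law: V₂/V₁ = (z₂/z₁)^α ⇒ α = ln(V₂/V₁) / ln(z₂/z₁)
α = ln(13.4/7.7) / ln(32.4/3.0) = ln(1.7403) / ln(10.8000)
  = 0.55403 / 2.37955 = 0.23283

α ≈ 0.23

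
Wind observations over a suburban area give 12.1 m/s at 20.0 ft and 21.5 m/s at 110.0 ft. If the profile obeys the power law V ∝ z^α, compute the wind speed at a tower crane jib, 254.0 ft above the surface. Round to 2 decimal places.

First find α: α = ln(V₂/V₁)/ln(z₂/z₁) = ln(21.5/12.1)/ln(110.0/20.0) = 0.57485/1.70475 = 0.3372
Extrapolate from 110.0 ft to 254.0 ft: V₃ = 21.5 × (254.0/110.0)^0.3372 = 21.5 × 1.3260 = 28.5097 m/s

28.51 m/s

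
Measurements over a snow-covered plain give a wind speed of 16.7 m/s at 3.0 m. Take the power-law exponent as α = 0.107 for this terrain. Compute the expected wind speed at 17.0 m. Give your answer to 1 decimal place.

20.1 m/s

Power-law profile: V₂ = V₁ · (z₂/z₁)^α
V₂ = 16.7 × (17.0/3.0)^0.107 = 16.7 × (5.6667)^0.107
    = 16.7 × 1.2039 = 20.1059 m/s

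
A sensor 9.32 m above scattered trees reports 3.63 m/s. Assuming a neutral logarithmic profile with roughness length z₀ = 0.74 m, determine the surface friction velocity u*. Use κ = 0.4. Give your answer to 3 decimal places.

Log law: V(z) = (u*/κ) · ln(z/z₀) ⇒ u* = κ · V / ln(z/z₀)
u* = 0.4 × 3.63 / ln(9.32/0.74) = 0.4 × 3.63 / 2.5333
   = 1.4520 / 2.5333 = 0.5732 m/s

u* ≈ 0.573 m/s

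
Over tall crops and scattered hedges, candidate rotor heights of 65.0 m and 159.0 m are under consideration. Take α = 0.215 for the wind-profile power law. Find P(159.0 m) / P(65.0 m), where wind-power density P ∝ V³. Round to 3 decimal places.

Speed ratio: V_B/V_A = (z_B/z_A)^α = (159.0/65.0)^0.215 = (2.4462)^0.215 = 1.21206
Power-density ratio: P_B/P_A = (V_B/V_A)³ = (1.21206)³ = 1.78062

1.781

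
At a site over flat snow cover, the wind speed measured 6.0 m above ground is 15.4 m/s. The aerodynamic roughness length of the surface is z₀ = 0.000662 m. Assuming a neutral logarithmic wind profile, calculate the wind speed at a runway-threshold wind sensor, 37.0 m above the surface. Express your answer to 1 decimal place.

Log law: V(z) ∝ ln(z/z₀), so V₂/V₁ = ln(z₂/z₀) / ln(z₁/z₀).
ln(37.0/0.000662) = 10.9312, ln(6.0/0.000662) = 9.1120
V₂ = 15.4 × 10.9312/9.1120 = 15.4 × 1.1996 = 18.4745 m/s

18.5 m/s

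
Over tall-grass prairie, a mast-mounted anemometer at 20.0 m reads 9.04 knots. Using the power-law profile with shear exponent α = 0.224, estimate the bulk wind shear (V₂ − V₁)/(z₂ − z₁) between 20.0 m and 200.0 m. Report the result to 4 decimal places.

Power law: V₂ = V₁ · (z₂/z₁)^α = 9.04 × (10.0000)^0.224 = 15.1415 knots
ΔV/Δz = (15.1415 − 9.04)/(200.0 − 20.0) = 6.1015/180.0000 = 0.03390 knots/m

0.0339 knots/m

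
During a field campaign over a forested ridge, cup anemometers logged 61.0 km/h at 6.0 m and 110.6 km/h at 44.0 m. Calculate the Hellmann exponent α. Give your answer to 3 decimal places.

Power law: V₂/V₁ = (z₂/z₁)^α ⇒ α = ln(V₂/V₁) / ln(z₂/z₁)
α = ln(110.6/61.0) / ln(44.0/6.0) = ln(1.8131) / ln(7.3333)
  = 0.59505 / 1.99243 = 0.29865

α ≈ 0.299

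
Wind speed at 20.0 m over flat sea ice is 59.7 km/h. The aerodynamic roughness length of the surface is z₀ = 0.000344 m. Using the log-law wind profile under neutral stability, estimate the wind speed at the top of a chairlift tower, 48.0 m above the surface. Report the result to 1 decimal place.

Log law: V(z) ∝ ln(z/z₀), so V₂/V₁ = ln(z₂/z₀) / ln(z₁/z₀).
ln(48.0/0.000344) = 11.8461, ln(20.0/0.000344) = 10.9706
V₂ = 59.7 × 11.8461/10.9706 = 59.7 × 1.0798 = 64.4641 km/h

64.5 km/h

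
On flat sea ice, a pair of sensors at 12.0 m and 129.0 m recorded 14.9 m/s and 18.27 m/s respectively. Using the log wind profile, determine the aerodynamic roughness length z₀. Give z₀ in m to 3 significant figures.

Log law: V(z) ∝ ln(z/z₀). With r = V₁/V₂ = 14.9/18.27 = 0.81554,
r · ln(z₂/z₀) = ln(z₁/z₀) ⇒ ln z₀ = (ln z₁ − r·ln z₂)/(1 − r)
ln z₀ = (2.48491 − 0.81554×4.85981) / 0.18446 = -8.0154
z₀ = exp(-8.0154) = 0.0003303 m

z₀ ≈ 0.000330 m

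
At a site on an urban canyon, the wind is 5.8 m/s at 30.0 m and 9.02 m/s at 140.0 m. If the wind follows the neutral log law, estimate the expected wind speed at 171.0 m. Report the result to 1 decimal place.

Log law: V ∝ ln(z/z₀). From the pair, with r = V₁/V₂ = 0.64302,
ln z₀ = (ln z₁ − r·ln z₂)/(1 − r) = (3.4012 − 0.64302×4.9416)/0.35698 = 0.6265 → z₀ = 1.871 m
V₃ = V₁ · ln(z₃/z₀)/ln(z₁/z₀) = 5.8 × 4.5152/2.7747 = 9.4381 m/s

9.4 m/s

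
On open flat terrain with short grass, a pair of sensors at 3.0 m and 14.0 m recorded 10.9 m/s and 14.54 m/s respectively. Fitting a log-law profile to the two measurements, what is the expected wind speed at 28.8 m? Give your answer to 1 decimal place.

Log law: V ∝ ln(z/z₀). From the pair, with r = V₁/V₂ = 0.74966,
ln z₀ = (ln z₁ − r·ln z₂)/(1 − r) = (1.0986 − 0.74966×2.6391)/0.25034 = -3.5143 → z₀ = 0.02977 m
V₃ = V₁ · ln(z₃/z₀)/ln(z₁/z₀) = 10.9 × 6.8746/4.6129 = 16.2444 m/s

16.2 m/s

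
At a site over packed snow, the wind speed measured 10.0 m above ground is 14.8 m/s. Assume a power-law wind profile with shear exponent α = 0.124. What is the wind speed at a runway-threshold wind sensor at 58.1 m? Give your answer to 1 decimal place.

18.4 m/s

Power-law profile: V₂ = V₁ · (z₂/z₁)^α
V₂ = 14.8 × (58.1/10.0)^0.124 = 14.8 × (5.8100)^0.124
    = 14.8 × 1.2438 = 18.4085 m/s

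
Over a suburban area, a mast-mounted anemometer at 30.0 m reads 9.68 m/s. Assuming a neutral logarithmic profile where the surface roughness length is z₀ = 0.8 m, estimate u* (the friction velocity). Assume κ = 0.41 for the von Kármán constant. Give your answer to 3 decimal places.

u* ≈ 1.095 m/s

Log law: V(z) = (u*/κ) · ln(z/z₀) ⇒ u* = κ · V / ln(z/z₀)
u* = 0.41 × 9.68 / ln(30.0/0.8) = 0.41 × 9.68 / 3.6243
   = 3.9688 / 3.6243 = 1.0950 m/s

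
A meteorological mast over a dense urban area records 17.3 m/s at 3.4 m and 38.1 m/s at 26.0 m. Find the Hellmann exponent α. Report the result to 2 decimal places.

α ≈ 0.39

Power law: V₂/V₁ = (z₂/z₁)^α ⇒ α = ln(V₂/V₁) / ln(z₂/z₁)
α = ln(38.1/17.3) / ln(26.0/3.4) = ln(2.2023) / ln(7.6471)
  = 0.78951 / 2.03432 = 0.38809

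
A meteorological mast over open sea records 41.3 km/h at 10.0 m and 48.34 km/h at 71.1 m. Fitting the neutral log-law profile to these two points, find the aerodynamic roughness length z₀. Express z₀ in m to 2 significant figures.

Log law: V(z) ∝ ln(z/z₀). With r = V₁/V₂ = 41.3/48.34 = 0.85436,
r · ln(z₂/z₀) = ln(z₁/z₀) ⇒ ln z₀ = (ln z₁ − r·ln z₂)/(1 − r)
ln z₀ = (2.30259 − 0.85436×4.26409) / 0.14564 = -9.2045
z₀ = exp(-9.2045) = 0.0001006 m

z₀ ≈ 0.00010 m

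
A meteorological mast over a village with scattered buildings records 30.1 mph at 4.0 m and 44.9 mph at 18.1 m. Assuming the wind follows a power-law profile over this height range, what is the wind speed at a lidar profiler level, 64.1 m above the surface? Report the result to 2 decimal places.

First find α: α = ln(V₂/V₁)/ln(z₂/z₁) = ln(44.9/30.1)/ln(18.1/4.0) = 0.39991/1.50962 = 0.2649
Extrapolate from 18.1 m to 64.1 m: V₃ = 44.9 × (64.1/18.1)^0.2649 = 44.9 × 1.3979 = 62.7667 mph

62.77 mph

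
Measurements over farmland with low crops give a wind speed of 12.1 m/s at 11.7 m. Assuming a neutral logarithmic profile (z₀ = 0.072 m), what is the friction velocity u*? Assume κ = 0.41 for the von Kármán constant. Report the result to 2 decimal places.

u* ≈ 0.97 m/s

Log law: V(z) = (u*/κ) · ln(z/z₀) ⇒ u* = κ · V / ln(z/z₀)
u* = 0.41 × 12.1 / ln(11.7/0.072) = 0.41 × 12.1 / 5.0907
   = 4.9610 / 5.0907 = 0.9745 m/s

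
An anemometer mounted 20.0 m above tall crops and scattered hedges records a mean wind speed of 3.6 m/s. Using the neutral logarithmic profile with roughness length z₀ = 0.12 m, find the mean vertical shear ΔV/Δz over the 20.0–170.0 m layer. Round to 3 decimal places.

0.010 m/s/m

Log law: V₂ = V₁ · ln(z₂/z₀)/ln(z₁/z₀) = 3.6 × 7.2561/5.1160 = 5.1059 m/s
ΔV/Δz = (5.1059 − 3.6)/(170.0 − 20.0) = 1.5059/150.0000 = 0.01004 m/s/m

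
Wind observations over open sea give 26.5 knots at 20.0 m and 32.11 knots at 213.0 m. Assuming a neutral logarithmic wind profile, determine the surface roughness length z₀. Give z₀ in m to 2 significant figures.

Log law: V(z) ∝ ln(z/z₀). With r = V₁/V₂ = 26.5/32.11 = 0.82529,
r · ln(z₂/z₀) = ln(z₁/z₀) ⇒ ln z₀ = (ln z₁ − r·ln z₂)/(1 − r)
ln z₀ = (2.99573 − 0.82529×5.36129) / 0.17471 = -8.1785
z₀ = exp(-8.1785) = 0.0002806 m

z₀ ≈ 0.00028 m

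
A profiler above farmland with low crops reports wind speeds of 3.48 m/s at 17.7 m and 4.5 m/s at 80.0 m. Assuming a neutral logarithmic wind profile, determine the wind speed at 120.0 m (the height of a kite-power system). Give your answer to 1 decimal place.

Log law: V ∝ ln(z/z₀). From the pair, with r = V₁/V₂ = 0.77333,
ln z₀ = (ln z₁ − r·ln z₂)/(1 − r) = (2.8736 − 0.77333×4.3820)/0.22667 = -2.2730 → z₀ = 0.1030 m
V₃ = V₁ · ln(z₃/z₀)/ln(z₁/z₀) = 3.48 × 7.0604/5.1465 = 4.7742 m/s

4.8 m/s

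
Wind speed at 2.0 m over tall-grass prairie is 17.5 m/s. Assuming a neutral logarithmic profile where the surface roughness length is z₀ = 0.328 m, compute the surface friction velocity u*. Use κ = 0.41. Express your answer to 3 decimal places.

u* ≈ 3.969 m/s

Log law: V(z) = (u*/κ) · ln(z/z₀) ⇒ u* = κ · V / ln(z/z₀)
u* = 0.41 × 17.5 / ln(2.0/0.328) = 0.41 × 17.5 / 1.8079
   = 7.1750 / 1.8079 = 3.9687 m/s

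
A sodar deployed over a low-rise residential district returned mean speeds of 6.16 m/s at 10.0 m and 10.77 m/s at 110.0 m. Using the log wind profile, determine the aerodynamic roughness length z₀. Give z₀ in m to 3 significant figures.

Log law: V(z) ∝ ln(z/z₀). With r = V₁/V₂ = 6.16/10.77 = 0.57196,
r · ln(z₂/z₀) = ln(z₁/z₀) ⇒ ln z₀ = (ln z₁ − r·ln z₂)/(1 − r)
ln z₀ = (2.30259 − 0.57196×4.70048) / 0.42804 = -0.9015
z₀ = exp(-0.9015) = 0.4059 m

z₀ ≈ 0.406 m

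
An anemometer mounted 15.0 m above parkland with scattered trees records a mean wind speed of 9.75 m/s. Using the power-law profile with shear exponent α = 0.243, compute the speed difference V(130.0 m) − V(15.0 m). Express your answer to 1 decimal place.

Power law: V₂ = V₁ · (z₂/z₁)^α = 9.75 × (8.6667)^0.243 = 16.4779 m/s
ΔV = 16.4779 − 9.75 = 6.7279 m/s

6.7 m/s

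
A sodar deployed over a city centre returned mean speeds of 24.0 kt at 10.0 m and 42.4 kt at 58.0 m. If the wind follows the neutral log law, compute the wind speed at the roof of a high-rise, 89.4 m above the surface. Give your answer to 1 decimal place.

Log law: V ∝ ln(z/z₀). From the pair, with r = V₁/V₂ = 0.56604,
ln z₀ = (ln z₁ − r·ln z₂)/(1 − r) = (2.3026 − 0.56604×4.0604)/0.43396 = 0.0097 → z₀ = 1.010 m
V₃ = V₁ · ln(z₃/z₀)/ln(z₁/z₀) = 24.0 × 4.4834/2.2929 = 46.9290 kt

46.9 kt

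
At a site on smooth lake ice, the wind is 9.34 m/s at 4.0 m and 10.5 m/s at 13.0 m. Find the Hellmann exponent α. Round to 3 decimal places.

α ≈ 0.099

Power law: V₂/V₁ = (z₂/z₁)^α ⇒ α = ln(V₂/V₁) / ln(z₂/z₁)
α = ln(10.5/9.34) / ln(13.0/4.0) = ln(1.1242) / ln(3.2500)
  = 0.11707 / 1.17865 = 0.09932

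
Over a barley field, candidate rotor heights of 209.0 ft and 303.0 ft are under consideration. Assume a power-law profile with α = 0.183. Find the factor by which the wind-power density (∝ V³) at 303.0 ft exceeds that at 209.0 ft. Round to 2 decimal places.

Speed ratio: V_B/V_A = (z_B/z_A)^α = (303.0/209.0)^0.183 = (1.4498)^0.183 = 1.07033
Power-density ratio: P_B/P_A = (V_B/V_A)³ = (1.07033)³ = 1.22617

1.23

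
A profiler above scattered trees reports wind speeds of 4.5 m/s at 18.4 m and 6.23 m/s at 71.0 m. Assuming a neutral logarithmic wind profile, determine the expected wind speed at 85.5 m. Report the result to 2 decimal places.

6.47 m/s

Log law: V ∝ ln(z/z₀). From the pair, with r = V₁/V₂ = 0.72231,
ln z₀ = (ln z₁ − r·ln z₂)/(1 − r) = (2.9124 − 0.72231×4.2627)/0.27769 = -0.6001 → z₀ = 0.5488 m
V₃ = V₁ · ln(z₃/z₀)/ln(z₁/z₀) = 4.5 × 5.0486/3.5124 = 6.4681 m/s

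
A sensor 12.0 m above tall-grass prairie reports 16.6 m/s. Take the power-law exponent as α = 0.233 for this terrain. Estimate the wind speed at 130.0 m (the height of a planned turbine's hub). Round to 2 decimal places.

28.92 m/s

Power-law profile: V₂ = V₁ · (z₂/z₁)^α
V₂ = 16.6 × (130.0/12.0)^0.233 = 16.6 × (10.8333)^0.233
    = 16.6 × 1.7422 = 28.9206 m/s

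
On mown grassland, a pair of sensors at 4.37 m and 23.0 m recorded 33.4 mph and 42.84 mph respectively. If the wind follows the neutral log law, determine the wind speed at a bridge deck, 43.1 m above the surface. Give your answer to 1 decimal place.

46.4 mph

Log law: V ∝ ln(z/z₀). From the pair, with r = V₁/V₂ = 0.77965,
ln z₀ = (ln z₁ − r·ln z₂)/(1 − r) = (1.4748 − 0.77965×3.1355)/0.22035 = -4.4011 → z₀ = 0.01226 m
V₃ = V₁ · ln(z₃/z₀)/ln(z₁/z₀) = 33.4 × 8.1647/5.8759 = 46.4099 mph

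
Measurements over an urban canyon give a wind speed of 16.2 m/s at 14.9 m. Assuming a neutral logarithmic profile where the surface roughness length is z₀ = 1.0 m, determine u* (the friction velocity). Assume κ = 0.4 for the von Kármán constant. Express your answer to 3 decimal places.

u* ≈ 2.399 m/s

Log law: V(z) = (u*/κ) · ln(z/z₀) ⇒ u* = κ · V / ln(z/z₀)
u* = 0.4 × 16.2 / ln(14.9/1.0) = 0.4 × 16.2 / 2.7014
   = 6.4800 / 2.7014 = 2.3988 m/s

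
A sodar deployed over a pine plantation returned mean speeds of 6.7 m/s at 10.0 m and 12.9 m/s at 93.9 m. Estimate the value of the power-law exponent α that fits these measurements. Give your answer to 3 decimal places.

Power law: V₂/V₁ = (z₂/z₁)^α ⇒ α = ln(V₂/V₁) / ln(z₂/z₁)
α = ln(12.9/6.7) / ln(93.9/10.0) = ln(1.9254) / ln(9.3900)
  = 0.65512 / 2.23965 = 0.29251

α ≈ 0.293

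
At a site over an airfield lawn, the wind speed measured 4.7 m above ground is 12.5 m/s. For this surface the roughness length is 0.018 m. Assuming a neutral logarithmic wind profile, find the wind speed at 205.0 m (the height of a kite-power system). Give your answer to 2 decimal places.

20.98 m/s

Log law: V(z) ∝ ln(z/z₀), so V₂/V₁ = ln(z₂/z₀) / ln(z₁/z₀).
ln(205.0/0.018) = 9.3404, ln(4.7/0.018) = 5.5649
V₂ = 12.5 × 9.3404/5.5649 = 12.5 × 1.6784 = 20.9804 m/s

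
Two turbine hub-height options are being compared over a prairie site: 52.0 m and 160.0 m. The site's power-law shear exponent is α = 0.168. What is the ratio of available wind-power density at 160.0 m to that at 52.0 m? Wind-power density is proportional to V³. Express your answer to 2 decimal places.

1.76

Speed ratio: V_B/V_A = (z_B/z_A)^α = (160.0/52.0)^0.168 = (3.0769)^0.168 = 1.20782
Power-density ratio: P_B/P_A = (V_B/V_A)³ = (1.20782)³ = 1.76202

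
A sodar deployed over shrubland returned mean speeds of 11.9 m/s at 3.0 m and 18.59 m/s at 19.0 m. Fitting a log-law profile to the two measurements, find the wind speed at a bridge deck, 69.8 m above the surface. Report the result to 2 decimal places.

Log law: V ∝ ln(z/z₀). From the pair, with r = V₁/V₂ = 0.64013,
ln z₀ = (ln z₁ − r·ln z₂)/(1 − r) = (1.0986 − 0.64013×2.9444)/0.35987 = -2.1847 → z₀ = 0.1125 m
V₃ = V₁ · ln(z₃/z₀)/ln(z₁/z₀) = 11.9 × 6.4303/3.2833 = 23.3060 m/s

23.31 m/s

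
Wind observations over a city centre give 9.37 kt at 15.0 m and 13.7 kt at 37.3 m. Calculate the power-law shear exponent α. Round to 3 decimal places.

α ≈ 0.417

Power law: V₂/V₁ = (z₂/z₁)^α ⇒ α = ln(V₂/V₁) / ln(z₂/z₁)
α = ln(13.7/9.37) / ln(37.3/15.0) = ln(1.4621) / ln(2.4867)
  = 0.37988 / 0.91094 = 0.41702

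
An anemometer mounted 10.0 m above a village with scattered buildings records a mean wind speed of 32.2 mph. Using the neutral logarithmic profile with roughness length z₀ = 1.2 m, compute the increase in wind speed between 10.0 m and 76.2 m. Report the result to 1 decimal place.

Log law: V₂ = V₁ · ln(z₂/z₀)/ln(z₁/z₀) = 32.2 × 4.1510/2.1203 = 63.0410 mph
ΔV = 63.0410 − 32.2 = 30.8410 mph

30.8 mph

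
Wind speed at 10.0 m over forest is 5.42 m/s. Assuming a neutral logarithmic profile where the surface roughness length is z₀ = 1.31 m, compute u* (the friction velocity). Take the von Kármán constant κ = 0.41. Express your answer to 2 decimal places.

Log law: V(z) = (u*/κ) · ln(z/z₀) ⇒ u* = κ · V / ln(z/z₀)
u* = 0.41 × 5.42 / ln(10.0/1.31) = 0.41 × 5.42 / 2.0326
   = 2.2222 / 2.0326 = 1.0933 m/s

u* ≈ 1.09 m/s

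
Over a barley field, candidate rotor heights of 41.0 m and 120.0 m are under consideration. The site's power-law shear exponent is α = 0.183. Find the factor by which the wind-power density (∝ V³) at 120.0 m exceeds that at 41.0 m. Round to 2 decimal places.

1.80

Speed ratio: V_B/V_A = (z_B/z_A)^α = (120.0/41.0)^0.183 = (2.9268)^0.183 = 1.21717
Power-density ratio: P_B/P_A = (V_B/V_A)³ = (1.21717)³ = 1.80323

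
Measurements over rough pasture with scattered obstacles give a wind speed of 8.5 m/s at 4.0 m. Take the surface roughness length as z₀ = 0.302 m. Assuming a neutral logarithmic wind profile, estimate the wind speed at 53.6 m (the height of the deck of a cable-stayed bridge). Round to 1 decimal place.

Log law: V(z) ∝ ln(z/z₀), so V₂/V₁ = ln(z₂/z₀) / ln(z₁/z₀).
ln(53.6/0.302) = 5.1789, ln(4.0/0.302) = 2.5836
V₂ = 8.5 × 5.1789/2.5836 = 8.5 × 2.0045 = 17.0383 m/s

17.0 m/s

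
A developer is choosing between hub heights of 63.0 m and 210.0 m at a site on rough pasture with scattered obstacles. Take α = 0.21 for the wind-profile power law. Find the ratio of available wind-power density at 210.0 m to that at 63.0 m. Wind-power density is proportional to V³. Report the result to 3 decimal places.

Speed ratio: V_B/V_A = (z_B/z_A)^α = (210.0/63.0)^0.21 = (3.3333)^0.21 = 1.28767
Power-density ratio: P_B/P_A = (V_B/V_A)³ = (1.28767)³ = 2.13508

2.135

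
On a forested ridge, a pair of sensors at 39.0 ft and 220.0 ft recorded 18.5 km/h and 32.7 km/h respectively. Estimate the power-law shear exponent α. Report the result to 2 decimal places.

Power law: V₂/V₁ = (z₂/z₁)^α ⇒ α = ln(V₂/V₁) / ln(z₂/z₁)
α = ln(32.7/18.5) / ln(220.0/39.0) = ln(1.7676) / ln(5.6410)
  = 0.56960 / 1.73007 = 0.32924

α ≈ 0.33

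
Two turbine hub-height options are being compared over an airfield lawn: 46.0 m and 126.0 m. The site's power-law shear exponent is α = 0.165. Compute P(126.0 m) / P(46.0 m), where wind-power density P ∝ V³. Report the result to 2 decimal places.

1.65

Speed ratio: V_B/V_A = (z_B/z_A)^α = (126.0/46.0)^0.165 = (2.7391)^0.165 = 1.18088
Power-density ratio: P_B/P_A = (V_B/V_A)³ = (1.18088)³ = 1.64671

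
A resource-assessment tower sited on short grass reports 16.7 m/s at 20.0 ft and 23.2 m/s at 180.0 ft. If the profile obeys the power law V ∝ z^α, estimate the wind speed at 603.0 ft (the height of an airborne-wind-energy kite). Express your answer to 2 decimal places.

27.80 m/s

First find α: α = ln(V₂/V₁)/ln(z₂/z₁) = ln(23.2/16.7)/ln(180.0/20.0) = 0.32874/2.19722 = 0.1496
Extrapolate from 180.0 ft to 603.0 ft: V₃ = 23.2 × (603.0/180.0)^0.1496 = 23.2 × 1.1983 = 27.7999 m/s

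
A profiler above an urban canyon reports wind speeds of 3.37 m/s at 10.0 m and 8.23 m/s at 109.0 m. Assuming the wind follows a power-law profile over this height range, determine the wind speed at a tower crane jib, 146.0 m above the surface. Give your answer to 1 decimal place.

9.2 m/s

First find α: α = ln(V₂/V₁)/ln(z₂/z₁) = ln(8.23/3.37)/ln(109.0/10.0) = 0.89287/2.38876 = 0.3738
Extrapolate from 109.0 m to 146.0 m: V₃ = 8.23 × (146.0/109.0)^0.3738 = 8.23 × 1.1154 = 9.1800 m/s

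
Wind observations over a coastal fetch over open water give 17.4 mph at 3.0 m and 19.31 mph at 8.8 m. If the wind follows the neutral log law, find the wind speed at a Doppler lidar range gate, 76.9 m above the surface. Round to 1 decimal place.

Log law: V ∝ ln(z/z₀). From the pair, with r = V₁/V₂ = 0.90109,
ln z₀ = (ln z₁ − r·ln z₂)/(1 − r) = (1.0986 − 0.90109×2.1748)/0.09891 = -8.7050 → z₀ = 0.0001658 m
V₃ = V₁ · ln(z₃/z₀)/ln(z₁/z₀) = 17.4 × 13.0475/9.8036 = 23.1575 mph

23.2 mph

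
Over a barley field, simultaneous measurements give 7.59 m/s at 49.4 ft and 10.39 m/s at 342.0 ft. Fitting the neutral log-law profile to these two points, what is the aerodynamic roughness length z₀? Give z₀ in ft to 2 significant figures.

z₀ ≈ 0.26 ft

Log law: V(z) ∝ ln(z/z₀). With r = V₁/V₂ = 7.59/10.39 = 0.73051,
r · ln(z₂/z₀) = ln(z₁/z₀) ⇒ ln z₀ = (ln z₁ − r·ln z₂)/(1 − r)
ln z₀ = (3.89995 − 0.73051×5.83481) / 0.26949 = -1.3449
z₀ = exp(-1.3449) = 0.2606 ft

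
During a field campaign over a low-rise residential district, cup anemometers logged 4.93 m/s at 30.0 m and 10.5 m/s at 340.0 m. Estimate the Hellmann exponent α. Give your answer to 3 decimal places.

Power law: V₂/V₁ = (z₂/z₁)^α ⇒ α = ln(V₂/V₁) / ln(z₂/z₁)
α = ln(10.5/4.93) / ln(340.0/30.0) = ln(2.1298) / ln(11.3333)
  = 0.75604 / 2.42775 = 0.31141

α ≈ 0.311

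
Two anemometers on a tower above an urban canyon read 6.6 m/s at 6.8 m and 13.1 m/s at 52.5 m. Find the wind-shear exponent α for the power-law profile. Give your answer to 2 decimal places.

Power law: V₂/V₁ = (z₂/z₁)^α ⇒ α = ln(V₂/V₁) / ln(z₂/z₁)
α = ln(13.1/6.6) / ln(52.5/6.8) = ln(1.9848) / ln(7.7206)
  = 0.68554 / 2.04389 = 0.33541

α ≈ 0.34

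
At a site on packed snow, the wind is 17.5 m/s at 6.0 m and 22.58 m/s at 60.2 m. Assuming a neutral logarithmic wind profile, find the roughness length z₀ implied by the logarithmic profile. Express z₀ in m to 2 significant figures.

z₀ ≈ 0.0021 m

Log law: V(z) ∝ ln(z/z₀). With r = V₁/V₂ = 17.5/22.58 = 0.77502,
r · ln(z₂/z₀) = ln(z₁/z₀) ⇒ ln z₀ = (ln z₁ − r·ln z₂)/(1 − r)
ln z₀ = (1.79176 − 0.77502×4.09767) / 0.22498 = -6.1518
z₀ = exp(-6.1518) = 0.002130 m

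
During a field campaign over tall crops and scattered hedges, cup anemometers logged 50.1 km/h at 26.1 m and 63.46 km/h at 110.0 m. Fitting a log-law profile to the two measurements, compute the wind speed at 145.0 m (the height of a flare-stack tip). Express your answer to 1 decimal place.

66.0 km/h

Log law: V ∝ ln(z/z₀). From the pair, with r = V₁/V₂ = 0.78947,
ln z₀ = (ln z₁ − r·ln z₂)/(1 − r) = (3.2619 − 0.78947×4.7005)/0.21053 = -2.1326 → z₀ = 0.1185 m
V₃ = V₁ · ln(z₃/z₀)/ln(z₁/z₀) = 50.1 × 7.1093/5.3945 = 66.0256 km/h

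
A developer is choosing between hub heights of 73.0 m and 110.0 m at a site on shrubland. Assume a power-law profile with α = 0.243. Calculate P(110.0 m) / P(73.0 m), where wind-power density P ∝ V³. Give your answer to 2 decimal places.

1.35

Speed ratio: V_B/V_A = (z_B/z_A)^α = (110.0/73.0)^0.243 = (1.5068)^0.243 = 1.10477
Power-density ratio: P_B/P_A = (V_B/V_A)³ = (1.10477)³ = 1.34838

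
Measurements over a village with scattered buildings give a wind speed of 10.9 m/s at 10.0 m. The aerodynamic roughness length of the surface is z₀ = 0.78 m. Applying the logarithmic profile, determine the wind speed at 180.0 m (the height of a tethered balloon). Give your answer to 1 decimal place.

Log law: V(z) ∝ ln(z/z₀), so V₂/V₁ = ln(z₂/z₀) / ln(z₁/z₀).
ln(180.0/0.78) = 5.4414, ln(10.0/0.78) = 2.5510
V₂ = 10.9 × 5.4414/2.5510 = 10.9 × 2.1330 = 23.2499 m/s

23.2 m/s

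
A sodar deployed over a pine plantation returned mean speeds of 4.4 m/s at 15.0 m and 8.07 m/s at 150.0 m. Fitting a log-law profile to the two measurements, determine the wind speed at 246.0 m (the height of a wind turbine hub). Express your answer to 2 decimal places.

Log law: V ∝ ln(z/z₀). From the pair, with r = V₁/V₂ = 0.54523,
ln z₀ = (ln z₁ − r·ln z₂)/(1 − r) = (2.7081 − 0.54523×5.0106)/0.45477 = -0.0525 → z₀ = 0.9488 m
V₃ = V₁ · ln(z₃/z₀)/ln(z₁/z₀) = 4.4 × 5.5579/2.7606 = 8.8585 m/s

8.86 m/s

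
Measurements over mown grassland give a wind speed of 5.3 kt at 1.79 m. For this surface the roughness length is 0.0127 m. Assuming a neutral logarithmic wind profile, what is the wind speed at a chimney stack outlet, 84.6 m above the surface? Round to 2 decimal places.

Log law: V(z) ∝ ln(z/z₀), so V₂/V₁ = ln(z₂/z₀) / ln(z₁/z₀).
ln(84.6/0.0127) = 8.8041, ln(1.79/0.0127) = 4.9484
V₂ = 5.3 × 8.8041/4.9484 = 5.3 × 1.7792 = 9.4297 kt

9.43 kt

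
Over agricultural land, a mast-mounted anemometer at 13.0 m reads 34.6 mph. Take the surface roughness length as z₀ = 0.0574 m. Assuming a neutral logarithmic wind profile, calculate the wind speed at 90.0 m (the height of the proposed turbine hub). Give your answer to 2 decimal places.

Log law: V(z) ∝ ln(z/z₀), so V₂/V₁ = ln(z₂/z₀) / ln(z₁/z₀).
ln(90.0/0.0574) = 7.3575, ln(13.0/0.0574) = 5.4227
V₂ = 34.6 × 7.3575/5.4227 = 34.6 × 1.3568 = 46.9456 mph

46.95 mph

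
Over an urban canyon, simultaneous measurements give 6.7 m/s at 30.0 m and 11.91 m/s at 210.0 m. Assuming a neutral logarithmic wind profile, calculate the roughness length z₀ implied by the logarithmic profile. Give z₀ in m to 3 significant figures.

z₀ ≈ 2.46 m

Log law: V(z) ∝ ln(z/z₀). With r = V₁/V₂ = 6.7/11.91 = 0.56255,
r · ln(z₂/z₀) = ln(z₁/z₀) ⇒ ln z₀ = (ln z₁ − r·ln z₂)/(1 − r)
ln z₀ = (3.40120 − 0.56255×5.34711) / 0.43745 = 0.8988
z₀ = exp(0.8988) = 2.457 m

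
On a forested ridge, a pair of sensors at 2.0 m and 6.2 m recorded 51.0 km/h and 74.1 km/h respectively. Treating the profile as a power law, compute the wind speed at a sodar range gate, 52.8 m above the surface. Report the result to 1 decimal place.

First find α: α = ln(V₂/V₁)/ln(z₂/z₁) = ln(74.1/51.0)/ln(6.2/2.0) = 0.37359/1.13140 = 0.3302
Extrapolate from 6.2 m to 52.8 m: V₃ = 74.1 × (52.8/6.2)^0.3302 = 74.1 × 2.0285 = 150.3090 km/h

150.3 km/h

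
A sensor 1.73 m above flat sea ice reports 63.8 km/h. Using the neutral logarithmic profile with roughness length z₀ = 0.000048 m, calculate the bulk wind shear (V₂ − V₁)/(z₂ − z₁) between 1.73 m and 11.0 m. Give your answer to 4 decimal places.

Log law: V₂ = V₁ · ln(z₂/z₀)/ln(z₁/z₀) = 63.8 × 12.3422/10.4924 = 75.0477 km/h
ΔV/Δz = (75.0477 − 63.8)/(11.0 − 1.73) = 11.2477/9.2700 = 1.21334 km/h/m

1.2133 km/h/m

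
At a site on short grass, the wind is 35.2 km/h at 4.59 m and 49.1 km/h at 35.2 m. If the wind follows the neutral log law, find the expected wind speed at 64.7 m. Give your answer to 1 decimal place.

53.3 km/h

Log law: V ∝ ln(z/z₀). From the pair, with r = V₁/V₂ = 0.71690,
ln z₀ = (ln z₁ − r·ln z₂)/(1 − r) = (1.5239 − 0.71690×3.5610)/0.28310 = -3.6350 → z₀ = 0.02638 m
V₃ = V₁ · ln(z₃/z₀)/ln(z₁/z₀) = 35.2 × 7.8047/5.1589 = 53.2534 km/h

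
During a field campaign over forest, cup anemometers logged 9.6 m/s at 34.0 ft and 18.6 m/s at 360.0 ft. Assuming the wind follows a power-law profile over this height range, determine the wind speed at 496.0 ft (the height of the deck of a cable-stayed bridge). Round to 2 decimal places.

20.35 m/s

First find α: α = ln(V₂/V₁)/ln(z₂/z₁) = ln(18.6/9.6)/ln(360.0/34.0) = 0.66140/2.35974 = 0.2803
Extrapolate from 360.0 ft to 496.0 ft: V₃ = 18.6 × (496.0/360.0)^0.2803 = 18.6 × 1.0940 = 20.3480 m/s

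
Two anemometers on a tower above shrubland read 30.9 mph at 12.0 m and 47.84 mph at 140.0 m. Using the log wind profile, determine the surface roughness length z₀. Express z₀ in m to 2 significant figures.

z₀ ≈ 0.14 m

Log law: V(z) ∝ ln(z/z₀). With r = V₁/V₂ = 30.9/47.84 = 0.64590,
r · ln(z₂/z₀) = ln(z₁/z₀) ⇒ ln z₀ = (ln z₁ − r·ln z₂)/(1 − r)
ln z₀ = (2.48491 − 0.64590×4.94164) / 0.35410 = -1.9964
z₀ = exp(-1.9964) = 0.1358 m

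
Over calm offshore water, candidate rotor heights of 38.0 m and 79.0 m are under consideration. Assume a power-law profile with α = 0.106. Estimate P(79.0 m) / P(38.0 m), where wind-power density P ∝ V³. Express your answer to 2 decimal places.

1.26

Speed ratio: V_B/V_A = (z_B/z_A)^α = (79.0/38.0)^0.106 = (2.0789)^0.106 = 1.08067
Power-density ratio: P_B/P_A = (V_B/V_A)³ = (1.08067)³ = 1.26204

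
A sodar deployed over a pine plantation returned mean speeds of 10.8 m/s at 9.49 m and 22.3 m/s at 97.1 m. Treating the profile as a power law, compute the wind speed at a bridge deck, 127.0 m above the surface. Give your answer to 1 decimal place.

First find α: α = ln(V₂/V₁)/ln(z₂/z₁) = ln(22.3/10.8)/ln(97.1/9.49) = 0.72504/2.32550 = 0.3118
Extrapolate from 97.1 m to 127.0 m: V₃ = 22.3 × (127.0/97.1)^0.3118 = 22.3 × 1.0873 = 24.2467 m/s

24.2 m/s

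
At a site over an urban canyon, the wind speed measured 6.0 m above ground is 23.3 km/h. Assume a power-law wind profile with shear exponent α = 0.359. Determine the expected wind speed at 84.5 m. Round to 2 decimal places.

Power-law profile: V₂ = V₁ · (z₂/z₁)^α
V₂ = 23.3 × (84.5/6.0)^0.359 = 23.3 × (14.0833)^0.359
    = 23.3 × 2.5846 = 60.2201 km/h

60.22 km/h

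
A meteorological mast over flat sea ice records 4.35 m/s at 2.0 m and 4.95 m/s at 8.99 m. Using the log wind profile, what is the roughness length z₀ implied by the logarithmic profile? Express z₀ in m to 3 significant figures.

Log law: V(z) ∝ ln(z/z₀). With r = V₁/V₂ = 4.35/4.95 = 0.87879,
r · ln(z₂/z₀) = ln(z₁/z₀) ⇒ ln z₀ = (ln z₁ − r·ln z₂)/(1 − r)
ln z₀ = (0.69315 − 0.87879×2.19611) / 0.12121 = -10.2034
z₀ = exp(-10.2034) = 0.00003705 m

z₀ ≈ 0.0000370 m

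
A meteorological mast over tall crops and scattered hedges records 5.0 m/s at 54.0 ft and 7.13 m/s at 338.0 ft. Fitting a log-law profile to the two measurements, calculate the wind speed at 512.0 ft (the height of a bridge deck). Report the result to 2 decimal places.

Log law: V ∝ ln(z/z₀). From the pair, with r = V₁/V₂ = 0.70126,
ln z₀ = (ln z₁ − r·ln z₂)/(1 − r) = (3.9890 − 0.70126×5.8230)/0.29874 = -0.3163 → z₀ = 0.7288 ft
V₃ = V₁ · ln(z₃/z₀)/ln(z₁/z₀) = 5.0 × 6.5547/4.3053 = 7.6123 m/s

7.61 m/s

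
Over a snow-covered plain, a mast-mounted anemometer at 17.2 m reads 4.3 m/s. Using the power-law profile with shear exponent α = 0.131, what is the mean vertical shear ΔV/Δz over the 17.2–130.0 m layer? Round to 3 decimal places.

0.012 m/s/m

Power law: V₂ = V₁ · (z₂/z₁)^α = 4.3 × (7.5581)^0.131 = 5.6046 m/s
ΔV/Δz = (5.6046 − 4.3)/(130.0 − 17.2) = 1.3046/112.8000 = 0.01157 m/s/m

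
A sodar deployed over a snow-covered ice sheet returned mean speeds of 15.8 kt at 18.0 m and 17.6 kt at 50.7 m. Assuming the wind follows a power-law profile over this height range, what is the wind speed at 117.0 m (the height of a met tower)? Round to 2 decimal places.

19.20 kt

First find α: α = ln(V₂/V₁)/ln(z₂/z₁) = ln(17.6/15.8)/ln(50.7/18.0) = 0.10789/1.03555 = 0.1042
Extrapolate from 50.7 m to 117.0 m: V₃ = 17.6 × (117.0/50.7)^0.1042 = 17.6 × 1.0910 = 19.2022 kt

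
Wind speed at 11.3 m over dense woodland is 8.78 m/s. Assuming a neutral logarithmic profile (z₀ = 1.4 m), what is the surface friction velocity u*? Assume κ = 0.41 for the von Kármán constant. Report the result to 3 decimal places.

u* ≈ 1.724 m/s

Log law: V(z) = (u*/κ) · ln(z/z₀) ⇒ u* = κ · V / ln(z/z₀)
u* = 0.41 × 8.78 / ln(11.3/1.4) = 0.41 × 8.78 / 2.0883
   = 3.5998 / 2.0883 = 1.7238 m/s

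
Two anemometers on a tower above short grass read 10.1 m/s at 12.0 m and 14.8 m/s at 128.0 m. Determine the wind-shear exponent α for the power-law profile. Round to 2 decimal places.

Power law: V₂/V₁ = (z₂/z₁)^α ⇒ α = ln(V₂/V₁) / ln(z₂/z₁)
α = ln(14.8/10.1) / ln(128.0/12.0) = ln(1.4653) / ln(10.6667)
  = 0.38209 / 2.36712 = 0.16142

α ≈ 0.16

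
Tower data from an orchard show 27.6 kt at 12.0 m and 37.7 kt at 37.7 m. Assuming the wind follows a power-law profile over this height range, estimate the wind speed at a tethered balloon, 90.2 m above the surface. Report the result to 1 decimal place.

47.8 kt

First find α: α = ln(V₂/V₁)/ln(z₂/z₁) = ln(37.7/27.6)/ln(37.7/12.0) = 0.31184/1.14475 = 0.2724
Extrapolate from 37.7 m to 90.2 m: V₃ = 37.7 × (90.2/37.7)^0.2724 = 37.7 × 1.2683 = 47.8133 kt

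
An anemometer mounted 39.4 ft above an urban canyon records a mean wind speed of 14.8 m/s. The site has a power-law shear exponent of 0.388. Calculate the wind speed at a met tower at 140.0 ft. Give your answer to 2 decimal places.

Power-law profile: V₂ = V₁ · (z₂/z₁)^α
V₂ = 14.8 × (140.0/39.4)^0.388 = 14.8 × (3.5533)^0.388
    = 14.8 × 1.6355 = 24.2051 m/s

24.21 m/s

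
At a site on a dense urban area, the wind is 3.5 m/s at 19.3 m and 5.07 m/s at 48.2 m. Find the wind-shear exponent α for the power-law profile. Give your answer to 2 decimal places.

α ≈ 0.40

Power law: V₂/V₁ = (z₂/z₁)^α ⇒ α = ln(V₂/V₁) / ln(z₂/z₁)
α = ln(5.07/3.5) / ln(48.2/19.3) = ln(1.4486) / ln(2.4974)
  = 0.37058 / 0.91525 = 0.40489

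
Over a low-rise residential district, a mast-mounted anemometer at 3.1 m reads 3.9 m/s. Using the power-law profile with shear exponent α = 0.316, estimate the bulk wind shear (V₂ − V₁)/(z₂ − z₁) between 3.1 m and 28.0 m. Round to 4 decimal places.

Power law: V₂ = V₁ · (z₂/z₁)^α = 3.9 × (9.0323)^0.316 = 7.8180 m/s
ΔV/Δz = (7.8180 − 3.9)/(28.0 − 3.1) = 3.9180/24.9000 = 0.15735 m/s/m

0.1573 m/s/m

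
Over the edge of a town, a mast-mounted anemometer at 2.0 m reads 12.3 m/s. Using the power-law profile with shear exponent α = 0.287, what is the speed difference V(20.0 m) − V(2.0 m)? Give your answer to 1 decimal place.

Power law: V₂ = V₁ · (z₂/z₁)^α = 12.3 × (10.0000)^0.287 = 23.8180 m/s
ΔV = 23.8180 − 12.3 = 11.5180 m/s

11.5 m/s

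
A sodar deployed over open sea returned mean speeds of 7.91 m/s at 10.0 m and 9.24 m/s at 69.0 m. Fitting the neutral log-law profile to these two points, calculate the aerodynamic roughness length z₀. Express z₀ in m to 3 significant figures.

z₀ ≈ 0.000103 m

Log law: V(z) ∝ ln(z/z₀). With r = V₁/V₂ = 7.91/9.24 = 0.85606,
r · ln(z₂/z₀) = ln(z₁/z₀) ⇒ ln z₀ = (ln z₁ − r·ln z₂)/(1 − r)
ln z₀ = (2.30259 − 0.85606×4.23411) / 0.14394 = -9.1849
z₀ = exp(-9.1849) = 0.0001026 m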